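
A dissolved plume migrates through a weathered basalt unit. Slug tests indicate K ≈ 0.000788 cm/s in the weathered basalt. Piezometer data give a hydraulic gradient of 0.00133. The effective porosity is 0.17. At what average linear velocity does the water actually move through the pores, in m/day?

0.00533

Convert K: 0.000788 cm/s × 864 = 0.6808 m/day.
Hydraulic gradient i = 0.00133.
Darcy flux q = K · i = 0.6808 × 0.001330 = 0.0009055 m/day.
Seepage velocity v = q / n_e = 0.0009055 / 0.17 = 0.005327 m/day.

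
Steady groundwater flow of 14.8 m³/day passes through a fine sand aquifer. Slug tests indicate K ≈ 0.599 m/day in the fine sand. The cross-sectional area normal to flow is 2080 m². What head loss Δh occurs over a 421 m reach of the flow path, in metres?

5.00

From Q = K·A·i, i = Q / (K·A) = 14.8 / (0.5990 × 2080) = 0.01188.
Head loss Δh = i · L = 0.01188 × 421 = 5.001 m.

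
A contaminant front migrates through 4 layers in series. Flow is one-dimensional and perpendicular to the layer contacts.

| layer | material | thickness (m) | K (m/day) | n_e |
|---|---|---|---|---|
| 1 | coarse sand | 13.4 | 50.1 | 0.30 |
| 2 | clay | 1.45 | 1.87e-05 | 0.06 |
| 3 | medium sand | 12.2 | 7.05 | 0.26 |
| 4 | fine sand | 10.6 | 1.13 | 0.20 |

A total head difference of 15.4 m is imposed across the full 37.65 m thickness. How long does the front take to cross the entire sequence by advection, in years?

With flow normal to the layers, continuity requires the same specific discharge q through every layer.
Σ(b_i/K_i) = 13.4/50.1 + 1.45/1.87e-05 + 12.2/7.05 + 10.6/1.13 = 77551 d.
q = Δh / Σ(b_i/K_i) = 15.4 / 77551 = 0.0001986 m/day.
In each layer the seepage velocity is v_i = q/n_i, so the layer transit time is t_i = b_i·n_i / q:
  layer 1 (coarse sand): t_1 = 13.4 × 0.30 / 0.0001986 = 20244 d
  layer 2 (clay): t_2 = 1.45 × 0.06 / 0.0001986 = 438.1 d
  layer 3 (medium sand): t_3 = 12.2 × 0.26 / 0.0001986 = 15974 d
  layer 4 (fine sand): t_4 = 10.6 × 0.20 / 0.0001986 = 10676 d
Total t = Σ t_i = 47332 days = 129.6 years.

130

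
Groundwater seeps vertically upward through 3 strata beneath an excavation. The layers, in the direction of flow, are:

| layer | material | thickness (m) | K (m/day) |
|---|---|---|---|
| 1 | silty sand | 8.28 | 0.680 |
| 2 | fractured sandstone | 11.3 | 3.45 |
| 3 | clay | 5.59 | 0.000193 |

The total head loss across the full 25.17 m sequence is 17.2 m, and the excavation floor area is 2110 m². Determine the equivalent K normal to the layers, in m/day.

Flow is perpendicular to layering, so the layers act in series and the equivalent K is the thickness-weighted harmonic mean.
Total thickness L = 8.28 + 11.3 + 5.59 = 25.17 m.
Σ(b_i/K_i) = 8.28/0.680 + 11.3/3.45 + 5.59/0.000193 = 28979 d.
K_eq = L / Σ(b_i/K_i) = 25.17 / 28979 = 0.0008686 m/day.

0.000869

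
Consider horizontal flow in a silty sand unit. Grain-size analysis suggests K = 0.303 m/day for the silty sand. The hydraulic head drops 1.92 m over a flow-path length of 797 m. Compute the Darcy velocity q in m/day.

Hydraulic gradient i = Δh / L = 1.92 / 797 = 0.002409.
Specific discharge q = K · i = 0.3030 × 0.002409 = 0.0007299 m/day.

0.000730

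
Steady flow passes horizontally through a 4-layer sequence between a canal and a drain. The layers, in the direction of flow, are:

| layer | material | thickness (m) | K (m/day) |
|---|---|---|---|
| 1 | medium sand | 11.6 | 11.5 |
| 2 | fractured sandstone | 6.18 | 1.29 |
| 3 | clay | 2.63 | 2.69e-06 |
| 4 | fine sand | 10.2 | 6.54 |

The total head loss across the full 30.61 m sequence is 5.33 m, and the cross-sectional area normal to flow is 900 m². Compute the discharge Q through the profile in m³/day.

Flow is perpendicular to layering, so the layers act in series and the equivalent K is the thickness-weighted harmonic mean.
Total thickness L = 11.6 + 6.18 + 2.63 + 10.2 = 30.61 m.
Σ(b_i/K_i) = 11.6/11.5 + 6.18/1.29 + 2.63/2.69e-06 + 10.2/6.54 = 9.777e+05 d.
K_eq = L / Σ(b_i/K_i) = 30.61 / 9.777e+05 = 3.131e-05 m/day.
Q = K_eq · A · (Δh/L) = 3.131e-05 × 900 × (5.33/30.61) = 0.004906 m³/day.

0.00491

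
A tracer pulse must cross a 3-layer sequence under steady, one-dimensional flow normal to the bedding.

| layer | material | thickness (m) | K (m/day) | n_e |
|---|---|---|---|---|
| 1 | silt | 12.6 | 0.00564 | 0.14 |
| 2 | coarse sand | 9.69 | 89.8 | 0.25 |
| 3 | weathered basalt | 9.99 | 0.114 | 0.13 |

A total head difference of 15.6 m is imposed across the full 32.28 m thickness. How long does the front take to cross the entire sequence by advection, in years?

With flow normal to the layers, continuity requires the same specific discharge q through every layer.
Σ(b_i/K_i) = 12.6/0.00564 + 9.69/89.8 + 9.99/0.114 = 2322 d.
q = Δh / Σ(b_i/K_i) = 15.6 / 2322 = 0.006719 m/day.
In each layer the seepage velocity is v_i = q/n_i, so the layer transit time is t_i = b_i·n_i / q:
  layer 1 (silt): t_1 = 12.6 × 0.14 / 0.006719 = 262.5 d
  layer 2 (coarse sand): t_2 = 9.69 × 0.25 / 0.006719 = 360.5 d
  layer 3 (weathered basalt): t_3 = 9.99 × 0.13 / 0.006719 = 193.3 d
Total t = Σ t_i = 816.4 days = 2.235 years.

2.24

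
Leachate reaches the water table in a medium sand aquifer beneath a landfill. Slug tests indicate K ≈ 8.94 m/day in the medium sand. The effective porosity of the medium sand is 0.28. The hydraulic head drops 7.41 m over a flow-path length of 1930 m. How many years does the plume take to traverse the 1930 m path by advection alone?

Hydraulic gradient i = Δh / L = 7.41 / 1930 = 0.003839.
Darcy flux q = K · i = 8.940 × 0.003839 = 0.03432 m/day.
Seepage velocity v = q / n_e = 0.03432 / 0.28 = 0.1226 m/day.
Travel time t = L / v = 1930 / 0.1226 = 15744 days = 43.10 years.

43.1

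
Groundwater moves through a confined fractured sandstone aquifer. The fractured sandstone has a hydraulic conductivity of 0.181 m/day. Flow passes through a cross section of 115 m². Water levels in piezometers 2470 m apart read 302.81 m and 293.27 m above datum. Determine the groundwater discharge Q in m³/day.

0.0804

Hydraulic gradient i = (302.81 − 293.27) / 2470 = 9.54 / 2470 = 0.003862.
Darcy's law: Q = K · A · i = 0.1810 × 115.0 × 0.003862 = 0.08039 m³/day.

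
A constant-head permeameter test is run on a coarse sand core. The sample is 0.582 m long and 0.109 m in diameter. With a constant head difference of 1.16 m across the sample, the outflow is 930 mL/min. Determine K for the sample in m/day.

72.0

Cross-sectional area A = π·(d/2)² = π × (0.109/2)² = 0.009331 m².
Convert discharge: 930 mL/min = 1.550e-05 m³/s.
Darcy's law rearranged: K = Q·L / (A·Δh) = 1.550e-05 × 0.582 / (0.009331 × 1.16) = 0.0008334 m/s = 72.01 m/day.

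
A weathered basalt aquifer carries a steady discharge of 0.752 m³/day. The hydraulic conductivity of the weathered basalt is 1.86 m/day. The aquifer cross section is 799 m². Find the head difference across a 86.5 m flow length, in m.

From Q = K·A·i, i = Q / (K·A) = 0.752 / (1.860 × 799.0) = 0.0005060.
Head loss Δh = i · L = 0.0005060 × 86.5 = 0.04377 m.

0.0438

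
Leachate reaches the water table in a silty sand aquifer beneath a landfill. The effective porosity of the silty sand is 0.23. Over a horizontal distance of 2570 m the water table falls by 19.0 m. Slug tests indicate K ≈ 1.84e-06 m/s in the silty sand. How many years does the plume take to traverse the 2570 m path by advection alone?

1380

Convert K: 1.84e-06 m/s × 86400 = 0.1590 m/day.
Hydraulic gradient i = Δh / L = 19.0 / 2570 = 0.007393.
Darcy flux q = K · i = 0.1590 × 0.007393 = 0.001175 m/day.
Seepage velocity v = q / n_e = 0.001175 / 0.23 = 0.005110 m/day.
Travel time t = L / v = 2570 / 0.005110 = 5.029e+05 days = 1377 years.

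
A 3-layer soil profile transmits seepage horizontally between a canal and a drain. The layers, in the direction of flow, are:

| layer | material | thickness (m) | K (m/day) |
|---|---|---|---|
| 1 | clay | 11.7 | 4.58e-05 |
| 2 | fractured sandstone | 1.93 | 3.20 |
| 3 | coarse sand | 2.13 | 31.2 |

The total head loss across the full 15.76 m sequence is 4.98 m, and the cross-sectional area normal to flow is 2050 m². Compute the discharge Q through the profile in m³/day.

0.0400

Flow is perpendicular to layering, so the layers act in series and the equivalent K is the thickness-weighted harmonic mean.
Total thickness L = 11.7 + 1.93 + 2.13 = 15.76 m.
Σ(b_i/K_i) = 11.7/4.58e-05 + 1.93/3.20 + 2.13/31.2 = 2.555e+05 d.
K_eq = L / Σ(b_i/K_i) = 15.76 / 2.555e+05 = 6.169e-05 m/day.
Q = K_eq · A · (Δh/L) = 6.169e-05 × 2050 × (4.98/15.76) = 0.03996 m³/day.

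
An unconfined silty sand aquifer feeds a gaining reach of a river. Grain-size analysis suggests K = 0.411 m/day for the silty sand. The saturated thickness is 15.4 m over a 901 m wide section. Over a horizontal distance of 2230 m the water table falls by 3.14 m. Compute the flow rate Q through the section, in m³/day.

8.03

Cross-sectional area A = 901 × 15.4 = 13875 m².
Hydraulic gradient i = Δh / L = 3.14 / 2230 = 0.001408.
Darcy's law: Q = K · A · i = 0.4110 × 13875 × 0.001408 = 8.030 m³/day.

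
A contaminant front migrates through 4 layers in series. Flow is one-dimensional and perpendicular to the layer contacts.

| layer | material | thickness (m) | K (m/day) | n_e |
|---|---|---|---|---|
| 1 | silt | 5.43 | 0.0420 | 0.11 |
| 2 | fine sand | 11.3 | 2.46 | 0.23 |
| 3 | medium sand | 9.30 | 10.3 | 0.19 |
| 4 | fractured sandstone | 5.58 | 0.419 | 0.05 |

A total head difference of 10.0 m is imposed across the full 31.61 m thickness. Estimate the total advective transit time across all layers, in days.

77.6

With flow normal to the layers, continuity requires the same specific discharge q through every layer.
Σ(b_i/K_i) = 5.43/0.0420 + 11.3/2.46 + 9.30/10.3 + 5.58/0.419 = 148.1 d.
q = Δh / Σ(b_i/K_i) = 10.0 / 148.1 = 0.06752 m/day.
In each layer the seepage velocity is v_i = q/n_i, so the layer transit time is t_i = b_i·n_i / q:
  layer 1 (silt): t_1 = 5.43 × 0.11 / 0.06752 = 8.846 d
  layer 2 (fine sand): t_2 = 11.3 × 0.23 / 0.06752 = 38.49 d
  layer 3 (medium sand): t_3 = 9.30 × 0.19 / 0.06752 = 26.17 d
  layer 4 (fractured sandstone): t_4 = 5.58 × 0.05 / 0.06752 = 4.132 d
Total t = Σ t_i = 77.64 days.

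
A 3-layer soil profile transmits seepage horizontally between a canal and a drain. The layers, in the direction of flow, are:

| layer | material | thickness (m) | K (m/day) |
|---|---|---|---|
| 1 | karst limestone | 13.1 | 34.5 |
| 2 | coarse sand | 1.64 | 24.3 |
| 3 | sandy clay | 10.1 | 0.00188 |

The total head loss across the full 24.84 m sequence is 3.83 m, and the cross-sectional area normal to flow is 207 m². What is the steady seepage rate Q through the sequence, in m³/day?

Flow is perpendicular to layering, so the layers act in series and the equivalent K is the thickness-weighted harmonic mean.
Total thickness L = 13.1 + 1.64 + 10.1 = 24.84 m.
Σ(b_i/K_i) = 13.1/34.5 + 1.64/24.3 + 10.1/0.00188 = 5373 d.
K_eq = L / Σ(b_i/K_i) = 24.84 / 5373 = 0.004623 m/day.
Q = K_eq · A · (Δh/L) = 0.004623 × 207 × (3.83/24.84) = 0.1476 m³/day.

0.148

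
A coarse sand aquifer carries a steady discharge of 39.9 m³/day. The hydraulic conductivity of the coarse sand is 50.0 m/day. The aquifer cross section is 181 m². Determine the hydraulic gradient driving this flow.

From Q = K·A·i, i = Q / (K·A) = 39.9 / (50.00 × 181.0) = 0.004409.

0.00441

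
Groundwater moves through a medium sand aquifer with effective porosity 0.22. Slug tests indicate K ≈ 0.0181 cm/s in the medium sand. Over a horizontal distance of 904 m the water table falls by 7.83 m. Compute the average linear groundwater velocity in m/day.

0.616

Convert K: 0.0181 cm/s × 864 = 15.64 m/day.
Hydraulic gradient i = Δh / L = 7.83 / 904 = 0.008662.
Darcy flux q = K · i = 15.64 × 0.008662 = 0.1355 m/day.
Seepage velocity v = q / n_e = 0.1355 / 0.22 = 0.6157 m/day.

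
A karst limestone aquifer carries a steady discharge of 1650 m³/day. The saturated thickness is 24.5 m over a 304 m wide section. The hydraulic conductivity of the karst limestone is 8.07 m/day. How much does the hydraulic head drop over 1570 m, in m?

43.1

Cross-sectional area A = 304 × 24.5 = 7448 m².
From Q = K·A·i, i = Q / (K·A) = 1650 / (8.070 × 7448) = 0.02745.
Head loss Δh = i · L = 0.02745 × 1570 = 43.10 m.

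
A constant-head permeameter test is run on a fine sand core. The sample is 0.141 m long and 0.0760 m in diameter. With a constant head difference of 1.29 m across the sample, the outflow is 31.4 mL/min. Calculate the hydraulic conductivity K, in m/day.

1.09

Cross-sectional area A = π·(d/2)² = π × (0.0760/2)² = 0.004536 m².
Convert discharge: 31.4 mL/min = 5.233e-07 m³/s.
Darcy's law rearranged: K = Q·L / (A·Δh) = 5.233e-07 × 0.141 / (0.004536 × 1.29) = 1.261e-05 m/s = 1.089 m/day.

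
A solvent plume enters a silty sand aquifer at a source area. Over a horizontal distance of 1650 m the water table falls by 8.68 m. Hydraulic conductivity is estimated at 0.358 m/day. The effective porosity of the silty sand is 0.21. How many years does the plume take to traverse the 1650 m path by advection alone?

504

Hydraulic gradient i = Δh / L = 8.68 / 1650 = 0.005261.
Darcy flux q = K · i = 0.3580 × 0.005261 = 0.001883 m/day.
Seepage velocity v = q / n_e = 0.001883 / 0.21 = 0.008968 m/day.
Travel time t = L / v = 1650 / 0.008968 = 1.840e+05 days = 503.7 years.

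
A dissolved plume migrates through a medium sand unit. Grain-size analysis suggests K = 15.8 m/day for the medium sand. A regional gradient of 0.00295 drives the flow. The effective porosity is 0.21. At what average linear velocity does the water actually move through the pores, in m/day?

Hydraulic gradient i = 0.00295.
Darcy flux q = K · i = 15.80 × 0.002950 = 0.04661 m/day.
Seepage velocity v = q / n_e = 0.04661 / 0.21 = 0.2220 m/day.

0.222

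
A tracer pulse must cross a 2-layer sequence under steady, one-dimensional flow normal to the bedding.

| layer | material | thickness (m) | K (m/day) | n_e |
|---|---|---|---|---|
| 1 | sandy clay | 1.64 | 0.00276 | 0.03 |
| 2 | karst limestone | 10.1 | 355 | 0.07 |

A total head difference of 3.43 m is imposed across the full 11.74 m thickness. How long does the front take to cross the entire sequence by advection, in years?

0.359

With flow normal to the layers, continuity requires the same specific discharge q through every layer.
Σ(b_i/K_i) = 1.64/0.00276 + 10.1/355 = 594.2 d.
q = Δh / Σ(b_i/K_i) = 3.43 / 594.2 = 0.005772 m/day.
In each layer the seepage velocity is v_i = q/n_i, so the layer transit time is t_i = b_i·n_i / q:
  layer 1 (sandy clay): t_1 = 1.64 × 0.03 / 0.005772 = 8.524 d
  layer 2 (karst limestone): t_2 = 10.1 × 0.07 / 0.005772 = 122.5 d
Total t = Σ t_i = 131.0 days = 0.3587 years.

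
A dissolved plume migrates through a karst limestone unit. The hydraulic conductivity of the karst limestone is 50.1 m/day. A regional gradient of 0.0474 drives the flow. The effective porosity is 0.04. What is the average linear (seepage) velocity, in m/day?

59.4

Hydraulic gradient i = 0.0474.
Darcy flux q = K · i = 50.10 × 0.04740 = 2.375 m/day.
Seepage velocity v = q / n_e = 2.375 / 0.04 = 59.37 m/day.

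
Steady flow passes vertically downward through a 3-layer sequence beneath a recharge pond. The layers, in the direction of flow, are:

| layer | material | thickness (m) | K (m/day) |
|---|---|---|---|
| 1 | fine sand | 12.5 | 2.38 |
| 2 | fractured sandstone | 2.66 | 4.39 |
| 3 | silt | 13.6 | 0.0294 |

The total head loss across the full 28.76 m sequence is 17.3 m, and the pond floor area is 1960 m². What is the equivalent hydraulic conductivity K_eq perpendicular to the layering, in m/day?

0.0614

Flow is perpendicular to layering, so the layers act in series and the equivalent K is the thickness-weighted harmonic mean.
Total thickness L = 12.5 + 2.66 + 13.6 = 28.76 m.
Σ(b_i/K_i) = 12.5/2.38 + 2.66/4.39 + 13.6/0.0294 = 468.4 d.
K_eq = L / Σ(b_i/K_i) = 28.76 / 468.4 = 0.06139 m/day.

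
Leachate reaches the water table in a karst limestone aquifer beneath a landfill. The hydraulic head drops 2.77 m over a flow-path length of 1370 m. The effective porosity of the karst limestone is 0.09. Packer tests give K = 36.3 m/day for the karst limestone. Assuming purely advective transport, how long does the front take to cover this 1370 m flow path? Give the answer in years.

Hydraulic gradient i = Δh / L = 2.77 / 1370 = 0.002022.
Darcy flux q = K · i = 36.30 × 0.002022 = 0.07339 m/day.
Seepage velocity v = q / n_e = 0.07339 / 0.09 = 0.8155 m/day.
Travel time t = L / v = 1370 / 0.8155 = 1680 days = 4.599 years.

4.60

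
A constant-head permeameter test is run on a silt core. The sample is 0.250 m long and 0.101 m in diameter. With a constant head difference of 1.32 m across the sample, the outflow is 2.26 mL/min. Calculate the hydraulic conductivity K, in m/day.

0.0769

Cross-sectional area A = π·(d/2)² = π × (0.101/2)² = 0.008012 m².
Convert discharge: 2.26 mL/min = 3.767e-08 m³/s.
Darcy's law rearranged: K = Q·L / (A·Δh) = 3.767e-08 × 0.250 / (0.008012 × 1.32) = 8.904e-07 m/s = 0.07693 m/day.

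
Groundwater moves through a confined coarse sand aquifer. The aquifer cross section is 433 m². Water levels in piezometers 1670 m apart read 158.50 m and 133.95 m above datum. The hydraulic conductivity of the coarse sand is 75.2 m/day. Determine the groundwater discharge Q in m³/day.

Hydraulic gradient i = (158.50 − 133.95) / 1670 = 24.55 / 1670 = 0.01470.
Darcy's law: Q = K · A · i = 75.20 × 433.0 × 0.01470 = 478.7 m³/day.

479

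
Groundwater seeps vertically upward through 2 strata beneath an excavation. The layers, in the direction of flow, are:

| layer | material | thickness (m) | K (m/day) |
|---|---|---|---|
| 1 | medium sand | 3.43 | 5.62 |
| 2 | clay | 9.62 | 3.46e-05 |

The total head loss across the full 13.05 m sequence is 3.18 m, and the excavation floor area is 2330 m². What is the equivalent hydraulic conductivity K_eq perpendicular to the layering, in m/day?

Flow is perpendicular to layering, so the layers act in series and the equivalent K is the thickness-weighted harmonic mean.
Total thickness L = 3.43 + 9.62 = 13.05 m.
Σ(b_i/K_i) = 3.43/5.62 + 9.62/3.46e-05 = 2.780e+05 d.
K_eq = L / Σ(b_i/K_i) = 13.05 / 2.780e+05 = 4.694e-05 m/day.

4.69e-05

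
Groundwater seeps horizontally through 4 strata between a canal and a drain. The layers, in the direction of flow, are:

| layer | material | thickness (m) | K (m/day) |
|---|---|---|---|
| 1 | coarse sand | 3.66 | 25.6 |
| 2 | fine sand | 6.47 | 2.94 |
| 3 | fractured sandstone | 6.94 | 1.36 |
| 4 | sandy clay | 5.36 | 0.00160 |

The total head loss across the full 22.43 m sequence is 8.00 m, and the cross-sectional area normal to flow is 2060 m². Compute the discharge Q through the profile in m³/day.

4.91

Flow is perpendicular to layering, so the layers act in series and the equivalent K is the thickness-weighted harmonic mean.
Total thickness L = 3.66 + 6.47 + 6.94 + 5.36 = 22.43 m.
Σ(b_i/K_i) = 3.66/25.6 + 6.47/2.94 + 6.94/1.36 + 5.36/0.00160 = 3357 d.
K_eq = L / Σ(b_i/K_i) = 22.43 / 3357 = 0.006681 m/day.
Q = K_eq · A · (Δh/L) = 0.006681 × 2060 × (8.00/22.43) = 4.908 m³/day.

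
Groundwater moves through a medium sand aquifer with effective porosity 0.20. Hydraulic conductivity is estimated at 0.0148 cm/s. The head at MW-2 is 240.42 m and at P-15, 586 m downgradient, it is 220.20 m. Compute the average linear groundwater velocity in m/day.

Convert K: 0.0148 cm/s × 864 = 12.79 m/day.
Hydraulic gradient i = (240.42 − 220.20) / 586 = 20.22 / 586 = 0.03451.
Darcy flux q = K · i = 12.79 × 0.03451 = 0.4412 m/day.
Seepage velocity v = q / n_e = 0.4412 / 0.20 = 2.206 m/day.

2.21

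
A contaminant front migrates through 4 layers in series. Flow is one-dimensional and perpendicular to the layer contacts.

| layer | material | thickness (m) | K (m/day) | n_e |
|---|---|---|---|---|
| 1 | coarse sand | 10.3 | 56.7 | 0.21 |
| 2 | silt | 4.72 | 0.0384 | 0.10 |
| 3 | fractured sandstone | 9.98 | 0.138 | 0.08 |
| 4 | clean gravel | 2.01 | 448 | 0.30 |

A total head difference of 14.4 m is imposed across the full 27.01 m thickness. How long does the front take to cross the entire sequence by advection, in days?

With flow normal to the layers, continuity requires the same specific discharge q through every layer.
Σ(b_i/K_i) = 10.3/56.7 + 4.72/0.0384 + 9.98/0.138 + 2.01/448 = 195.4 d.
q = Δh / Σ(b_i/K_i) = 14.4 / 195.4 = 0.07369 m/day.
In each layer the seepage velocity is v_i = q/n_i, so the layer transit time is t_i = b_i·n_i / q:
  layer 1 (coarse sand): t_1 = 10.3 × 0.21 / 0.07369 = 29.35 d
  layer 2 (silt): t_2 = 4.72 × 0.10 / 0.07369 = 6.405 d
  layer 3 (fractured sandstone): t_3 = 9.98 × 0.08 / 0.07369 = 10.84 d
  layer 4 (clean gravel): t_4 = 2.01 × 0.30 / 0.07369 = 8.183 d
Total t = Σ t_i = 54.78 days.

54.8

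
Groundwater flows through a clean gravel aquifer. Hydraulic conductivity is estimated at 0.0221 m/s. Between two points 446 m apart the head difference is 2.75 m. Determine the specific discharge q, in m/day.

Convert K: 0.0221 m/s × 86400 = 1909 m/day.
Hydraulic gradient i = Δh / L = 2.75 / 446 = 0.006166.
Specific discharge q = K · i = 1909 × 0.006166 = 11.77 m/day.

11.8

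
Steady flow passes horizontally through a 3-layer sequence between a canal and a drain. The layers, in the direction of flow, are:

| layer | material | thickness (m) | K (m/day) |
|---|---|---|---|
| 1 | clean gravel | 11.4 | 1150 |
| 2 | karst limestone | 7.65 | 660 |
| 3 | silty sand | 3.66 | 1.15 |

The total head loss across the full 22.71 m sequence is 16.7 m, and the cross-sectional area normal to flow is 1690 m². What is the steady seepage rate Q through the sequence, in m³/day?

8810

Flow is perpendicular to layering, so the layers act in series and the equivalent K is the thickness-weighted harmonic mean.
Total thickness L = 11.4 + 7.65 + 3.66 = 22.71 m.
Σ(b_i/K_i) = 11.4/1150 + 7.65/660 + 3.66/1.15 = 3.204 d.
K_eq = L / Σ(b_i/K_i) = 22.71 / 3.204 = 7.088 m/day.
Q = K_eq · A · (Δh/L) = 7.088 × 1690 × (16.7/22.71) = 8808 m³/day.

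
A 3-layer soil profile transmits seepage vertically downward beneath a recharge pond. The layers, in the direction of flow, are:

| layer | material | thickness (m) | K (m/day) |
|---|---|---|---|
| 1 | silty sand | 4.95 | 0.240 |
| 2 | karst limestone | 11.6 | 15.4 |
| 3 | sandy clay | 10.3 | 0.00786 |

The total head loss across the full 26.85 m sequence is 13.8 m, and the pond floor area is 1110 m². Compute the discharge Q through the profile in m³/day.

11.5

Flow is perpendicular to layering, so the layers act in series and the equivalent K is the thickness-weighted harmonic mean.
Total thickness L = 4.95 + 11.6 + 10.3 = 26.85 m.
Σ(b_i/K_i) = 4.95/0.240 + 11.6/15.4 + 10.3/0.00786 = 1332 d.
K_eq = L / Σ(b_i/K_i) = 26.85 / 1332 = 0.02016 m/day.
Q = K_eq · A · (Δh/L) = 0.02016 × 1110 × (13.8/26.85) = 11.50 m³/day.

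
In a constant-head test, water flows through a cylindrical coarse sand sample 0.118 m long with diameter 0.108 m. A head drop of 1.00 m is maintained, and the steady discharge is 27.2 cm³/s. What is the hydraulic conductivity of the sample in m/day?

Cross-sectional area A = π·(d/2)² = π × (0.108/2)² = 0.009161 m².
Convert discharge: 27.2 cm³/s = 2.720e-05 m³/s.
Darcy's law rearranged: K = Q·L / (A·Δh) = 2.720e-05 × 0.118 / (0.009161 × 1.00) = 0.0003504 m/s = 30.27 m/day.

30.3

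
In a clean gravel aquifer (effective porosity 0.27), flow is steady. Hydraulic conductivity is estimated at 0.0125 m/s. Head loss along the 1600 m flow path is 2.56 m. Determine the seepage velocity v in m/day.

6.40

Convert K: 0.0125 m/s × 86400 = 1080 m/day.
Hydraulic gradient i = Δh / L = 2.56 / 1600 = 0.001600.
Darcy flux q = K · i = 1080 × 0.001600 = 1.728 m/day.
Seepage velocity v = q / n_e = 1.728 / 0.27 = 6.400 m/day.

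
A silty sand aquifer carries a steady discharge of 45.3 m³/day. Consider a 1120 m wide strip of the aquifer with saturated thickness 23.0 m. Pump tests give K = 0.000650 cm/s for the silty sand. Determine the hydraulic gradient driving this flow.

0.00313

Convert K: 0.000650 cm/s × 864 = 0.5616 m/day.
Cross-sectional area A = 1120 × 23.0 = 25760 m².
From Q = K·A·i, i = Q / (K·A) = 45.3 / (0.5616 × 25760) = 0.003131.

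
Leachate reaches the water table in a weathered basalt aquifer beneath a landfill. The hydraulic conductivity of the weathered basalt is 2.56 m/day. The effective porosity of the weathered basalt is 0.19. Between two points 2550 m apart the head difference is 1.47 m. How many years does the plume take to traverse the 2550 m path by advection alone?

Hydraulic gradient i = Δh / L = 1.47 / 2550 = 0.0005765.
Darcy flux q = K · i = 2.560 × 0.0005765 = 0.001476 m/day.
Seepage velocity v = q / n_e = 0.001476 / 0.19 = 0.007767 m/day.
Travel time t = L / v = 2550 / 0.007767 = 3.283e+05 days = 898.8 years.

899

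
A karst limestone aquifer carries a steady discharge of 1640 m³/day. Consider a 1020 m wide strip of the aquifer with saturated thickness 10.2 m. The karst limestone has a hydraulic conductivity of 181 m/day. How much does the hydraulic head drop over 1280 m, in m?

Cross-sectional area A = 1020 × 10.2 = 10404 m².
From Q = K·A·i, i = Q / (K·A) = 1640 / (181.0 × 10404) = 0.0008709.
Head loss Δh = i · L = 0.0008709 × 1280 = 1.115 m.

1.11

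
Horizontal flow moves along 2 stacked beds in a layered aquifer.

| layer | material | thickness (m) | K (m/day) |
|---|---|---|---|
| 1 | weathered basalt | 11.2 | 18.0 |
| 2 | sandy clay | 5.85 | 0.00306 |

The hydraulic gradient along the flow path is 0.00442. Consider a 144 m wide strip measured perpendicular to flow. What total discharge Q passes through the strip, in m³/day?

Flow is parallel to layering, so each bed carries its own Darcy discharge and the transmissivities add.
Σ(K_i·b_i) = 18.0×11.2 + 0.00306×5.85 = 201.6 m²/day.
Hydraulic gradient i = 0.00442.
Q = Σ(K_i·b_i) · W · i = 201.6 × 144 × 0.004420 = 128.3 m³/day.

128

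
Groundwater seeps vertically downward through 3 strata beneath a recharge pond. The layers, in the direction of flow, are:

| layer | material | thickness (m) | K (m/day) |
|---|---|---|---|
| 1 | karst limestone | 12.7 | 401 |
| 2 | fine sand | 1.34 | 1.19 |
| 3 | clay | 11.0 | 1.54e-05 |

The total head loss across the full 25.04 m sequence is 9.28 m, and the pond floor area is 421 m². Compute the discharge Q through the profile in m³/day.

Flow is perpendicular to layering, so the layers act in series and the equivalent K is the thickness-weighted harmonic mean.
Total thickness L = 12.7 + 1.34 + 11.0 = 25.04 m.
Σ(b_i/K_i) = 12.7/401 + 1.34/1.19 + 11.0/1.54e-05 = 7.143e+05 d.
K_eq = L / Σ(b_i/K_i) = 25.04 / 7.143e+05 = 3.506e-05 m/day.
Q = K_eq · A · (Δh/L) = 3.506e-05 × 421 × (9.28/25.04) = 0.005470 m³/day.

0.00547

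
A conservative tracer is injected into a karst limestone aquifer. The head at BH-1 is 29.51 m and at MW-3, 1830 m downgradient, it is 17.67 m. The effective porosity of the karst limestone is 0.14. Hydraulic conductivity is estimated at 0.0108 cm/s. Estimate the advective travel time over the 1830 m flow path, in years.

11.6

Convert K: 0.0108 cm/s × 864 = 9.331 m/day.
Hydraulic gradient i = (29.51 − 17.67) / 1830 = 11.84 / 1830 = 0.006470.
Darcy flux q = K · i = 9.331 × 0.006470 = 0.06037 m/day.
Seepage velocity v = q / n_e = 0.06037 / 0.14 = 0.4312 m/day.
Travel time t = L / v = 1830 / 0.4312 = 4244 days = 11.62 years.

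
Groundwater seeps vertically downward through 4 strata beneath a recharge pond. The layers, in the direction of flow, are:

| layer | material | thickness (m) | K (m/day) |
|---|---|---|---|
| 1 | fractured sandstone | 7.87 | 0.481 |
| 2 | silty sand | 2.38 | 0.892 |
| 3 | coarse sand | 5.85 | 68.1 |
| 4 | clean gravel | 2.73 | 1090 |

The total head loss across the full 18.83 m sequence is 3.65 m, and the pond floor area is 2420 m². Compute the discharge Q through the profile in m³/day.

Flow is perpendicular to layering, so the layers act in series and the equivalent K is the thickness-weighted harmonic mean.
Total thickness L = 7.87 + 2.38 + 5.85 + 2.73 = 18.83 m.
Σ(b_i/K_i) = 7.87/0.481 + 2.38/0.892 + 5.85/68.1 + 2.73/1090 = 19.12 d.
K_eq = L / Σ(b_i/K_i) = 18.83 / 19.12 = 0.9849 m/day.
Q = K_eq · A · (Δh/L) = 0.9849 × 2420 × (3.65/18.83) = 462.0 m³/day.

462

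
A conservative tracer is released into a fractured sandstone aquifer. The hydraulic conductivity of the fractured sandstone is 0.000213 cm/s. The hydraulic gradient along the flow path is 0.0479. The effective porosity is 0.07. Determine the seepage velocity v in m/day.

0.126

Convert K: 0.000213 cm/s × 864 = 0.1840 m/day.
Hydraulic gradient i = 0.0479.
Darcy flux q = K · i = 0.1840 × 0.04790 = 0.008815 m/day.
Seepage velocity v = q / n_e = 0.008815 / 0.07 = 0.1259 m/day.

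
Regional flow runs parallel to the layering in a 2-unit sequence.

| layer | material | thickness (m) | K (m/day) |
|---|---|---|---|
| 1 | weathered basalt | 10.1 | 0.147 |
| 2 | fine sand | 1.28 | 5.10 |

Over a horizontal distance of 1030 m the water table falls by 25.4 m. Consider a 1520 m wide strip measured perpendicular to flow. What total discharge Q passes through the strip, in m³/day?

300

Flow is parallel to layering, so each bed carries its own Darcy discharge and the transmissivities add.
Σ(K_i·b_i) = 0.147×10.1 + 5.10×1.28 = 8.013 m²/day.
Hydraulic gradient i = Δh / L = 25.4 / 1030 = 0.02466.
Q = Σ(K_i·b_i) · W · i = 8.013 × 1520 × 0.02466 = 300.3 m³/day.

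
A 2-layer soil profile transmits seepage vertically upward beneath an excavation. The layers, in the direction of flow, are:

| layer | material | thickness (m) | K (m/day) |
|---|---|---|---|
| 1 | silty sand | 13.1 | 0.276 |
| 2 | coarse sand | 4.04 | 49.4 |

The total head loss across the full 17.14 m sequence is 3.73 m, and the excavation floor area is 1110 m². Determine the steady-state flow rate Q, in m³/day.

87.1

Flow is perpendicular to layering, so the layers act in series and the equivalent K is the thickness-weighted harmonic mean.
Total thickness L = 13.1 + 4.04 = 17.14 m.
Σ(b_i/K_i) = 13.1/0.276 + 4.04/49.4 = 47.55 d.
K_eq = L / Σ(b_i/K_i) = 17.14 / 47.55 = 0.3605 m/day.
Q = K_eq · A · (Δh/L) = 0.3605 × 1110 × (3.73/17.14) = 87.08 m³/day.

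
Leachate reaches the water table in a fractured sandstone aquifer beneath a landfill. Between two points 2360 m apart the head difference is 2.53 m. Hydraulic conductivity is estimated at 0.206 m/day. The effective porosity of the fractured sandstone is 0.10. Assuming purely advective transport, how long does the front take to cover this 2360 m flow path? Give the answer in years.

Hydraulic gradient i = Δh / L = 2.53 / 2360 = 0.001072.
Darcy flux q = K · i = 0.2060 × 0.001072 = 0.0002208 m/day.
Seepage velocity v = q / n_e = 0.0002208 / 0.10 = 0.002208 m/day.
Travel time t = L / v = 2360 / 0.002208 = 1.069e+06 days = 2926 years.

2930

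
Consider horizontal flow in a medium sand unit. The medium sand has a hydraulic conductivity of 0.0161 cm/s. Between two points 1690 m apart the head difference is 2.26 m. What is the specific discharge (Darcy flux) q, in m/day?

Convert K: 0.0161 cm/s × 864 = 13.91 m/day.
Hydraulic gradient i = Δh / L = 2.26 / 1690 = 0.001337.
Specific discharge q = K · i = 13.91 × 0.001337 = 0.01860 m/day.

0.0186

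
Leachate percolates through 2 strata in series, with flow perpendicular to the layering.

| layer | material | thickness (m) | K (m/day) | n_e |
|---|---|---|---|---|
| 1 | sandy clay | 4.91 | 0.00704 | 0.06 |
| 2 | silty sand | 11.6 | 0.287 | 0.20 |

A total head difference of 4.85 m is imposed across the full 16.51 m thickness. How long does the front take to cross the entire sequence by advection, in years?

1.09

With flow normal to the layers, continuity requires the same specific discharge q through every layer.
Σ(b_i/K_i) = 4.91/0.00704 + 11.6/0.287 = 737.9 d.
q = Δh / Σ(b_i/K_i) = 4.85 / 737.9 = 0.006573 m/day.
In each layer the seepage velocity is v_i = q/n_i, so the layer transit time is t_i = b_i·n_i / q:
  layer 1 (sandy clay): t_1 = 4.91 × 0.06 / 0.006573 = 44.82 d
  layer 2 (silty sand): t_2 = 11.6 × 0.20 / 0.006573 = 353.0 d
Total t = Σ t_i = 397.8 days = 1.089 years.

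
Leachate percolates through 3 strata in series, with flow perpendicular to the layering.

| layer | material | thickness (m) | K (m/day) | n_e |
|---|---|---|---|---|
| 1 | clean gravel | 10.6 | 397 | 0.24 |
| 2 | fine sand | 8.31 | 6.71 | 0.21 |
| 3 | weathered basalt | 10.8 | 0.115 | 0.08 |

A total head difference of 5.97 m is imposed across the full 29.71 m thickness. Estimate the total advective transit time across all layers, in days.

82.2

With flow normal to the layers, continuity requires the same specific discharge q through every layer.
Σ(b_i/K_i) = 10.6/397 + 8.31/6.71 + 10.8/0.115 = 95.18 d.
q = Δh / Σ(b_i/K_i) = 5.97 / 95.18 = 0.06272 m/day.
In each layer the seepage velocity is v_i = q/n_i, so the layer transit time is t_i = b_i·n_i / q:
  layer 1 (clean gravel): t_1 = 10.6 × 0.24 / 0.06272 = 40.56 d
  layer 2 (fine sand): t_2 = 8.31 × 0.21 / 0.06272 = 27.82 d
  layer 3 (weathered basalt): t_3 = 10.8 × 0.08 / 0.06272 = 13.77 d
Total t = Σ t_i = 82.15 days.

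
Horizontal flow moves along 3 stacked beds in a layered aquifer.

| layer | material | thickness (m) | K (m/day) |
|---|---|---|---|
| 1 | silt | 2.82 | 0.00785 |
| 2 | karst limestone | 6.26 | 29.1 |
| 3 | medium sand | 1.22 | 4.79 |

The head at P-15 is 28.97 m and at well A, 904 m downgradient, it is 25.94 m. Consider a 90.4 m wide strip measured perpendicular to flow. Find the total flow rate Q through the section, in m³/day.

57.0

Flow is parallel to layering, so each bed carries its own Darcy discharge and the transmissivities add.
Σ(K_i·b_i) = 0.00785×2.82 + 29.1×6.26 + 4.79×1.22 = 188.0 m²/day.
Hydraulic gradient i = (28.97 − 25.94) / 904 = 3.03 / 904 = 0.003352.
Q = Σ(K_i·b_i) · W · i = 188.0 × 90.4 × 0.003352 = 56.97 m³/day.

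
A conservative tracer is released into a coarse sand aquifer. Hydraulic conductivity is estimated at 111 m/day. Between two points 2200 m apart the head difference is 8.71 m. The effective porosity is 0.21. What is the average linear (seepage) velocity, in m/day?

2.09

Hydraulic gradient i = Δh / L = 8.71 / 2200 = 0.003959.
Darcy flux q = K · i = 111.0 × 0.003959 = 0.4395 m/day.
Seepage velocity v = q / n_e = 0.4395 / 0.21 = 2.093 m/day.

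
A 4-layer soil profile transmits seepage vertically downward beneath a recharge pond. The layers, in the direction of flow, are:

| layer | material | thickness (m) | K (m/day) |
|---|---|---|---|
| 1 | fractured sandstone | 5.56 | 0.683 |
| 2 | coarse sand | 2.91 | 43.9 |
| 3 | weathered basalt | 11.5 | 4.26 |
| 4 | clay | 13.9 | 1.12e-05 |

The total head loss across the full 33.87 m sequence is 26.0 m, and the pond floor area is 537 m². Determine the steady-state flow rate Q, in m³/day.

0.0112

Flow is perpendicular to layering, so the layers act in series and the equivalent K is the thickness-weighted harmonic mean.
Total thickness L = 5.56 + 2.91 + 11.5 + 13.9 = 33.87 m.
Σ(b_i/K_i) = 5.56/0.683 + 2.91/43.9 + 11.5/4.26 + 13.9/1.12e-05 = 1.241e+06 d.
K_eq = L / Σ(b_i/K_i) = 33.87 / 1.241e+06 = 2.729e-05 m/day.
Q = K_eq · A · (Δh/L) = 2.729e-05 × 537 × (26.0/33.87) = 0.01125 m³/day.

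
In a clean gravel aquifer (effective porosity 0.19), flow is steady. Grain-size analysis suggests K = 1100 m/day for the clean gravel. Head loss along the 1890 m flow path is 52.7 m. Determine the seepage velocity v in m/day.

161

Hydraulic gradient i = Δh / L = 52.7 / 1890 = 0.02788.
Darcy flux q = K · i = 1100 × 0.02788 = 30.67 m/day.
Seepage velocity v = q / n_e = 30.67 / 0.19 = 161.4 m/day.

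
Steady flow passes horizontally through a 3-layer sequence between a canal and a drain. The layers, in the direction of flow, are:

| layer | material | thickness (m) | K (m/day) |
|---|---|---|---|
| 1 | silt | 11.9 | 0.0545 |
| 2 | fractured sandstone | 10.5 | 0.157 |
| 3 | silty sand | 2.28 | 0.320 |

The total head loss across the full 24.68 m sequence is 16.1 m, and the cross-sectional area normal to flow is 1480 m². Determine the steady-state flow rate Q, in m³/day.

81.5

Flow is perpendicular to layering, so the layers act in series and the equivalent K is the thickness-weighted harmonic mean.
Total thickness L = 11.9 + 10.5 + 2.28 = 24.68 m.
Σ(b_i/K_i) = 11.9/0.0545 + 10.5/0.157 + 2.28/0.320 = 292.4 d.
K_eq = L / Σ(b_i/K_i) = 24.68 / 292.4 = 0.08442 m/day.
Q = K_eq · A · (Δh/L) = 0.08442 × 1480 × (16.1/24.68) = 81.50 m³/day.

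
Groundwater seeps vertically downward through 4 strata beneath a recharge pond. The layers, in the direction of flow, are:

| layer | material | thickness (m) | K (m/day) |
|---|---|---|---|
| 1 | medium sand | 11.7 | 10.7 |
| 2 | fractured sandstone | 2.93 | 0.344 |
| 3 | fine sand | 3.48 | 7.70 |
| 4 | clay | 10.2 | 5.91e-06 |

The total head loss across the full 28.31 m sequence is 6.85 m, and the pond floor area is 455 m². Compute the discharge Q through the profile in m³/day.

Flow is perpendicular to layering, so the layers act in series and the equivalent K is the thickness-weighted harmonic mean.
Total thickness L = 11.7 + 2.93 + 3.48 + 10.2 = 28.31 m.
Σ(b_i/K_i) = 11.7/10.7 + 2.93/0.344 + 3.48/7.70 + 10.2/5.91e-06 = 1.726e+06 d.
K_eq = L / Σ(b_i/K_i) = 28.31 / 1.726e+06 = 1.640e-05 m/day.
Q = K_eq · A · (Δh/L) = 1.640e-05 × 455 × (6.85/28.31) = 0.001806 m³/day.

0.00181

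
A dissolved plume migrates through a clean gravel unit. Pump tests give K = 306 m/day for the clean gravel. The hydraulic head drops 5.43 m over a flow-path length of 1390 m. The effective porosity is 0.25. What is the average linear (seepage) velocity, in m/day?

Hydraulic gradient i = Δh / L = 5.43 / 1390 = 0.003906.
Darcy flux q = K · i = 306.0 × 0.003906 = 1.195 m/day.
Seepage velocity v = q / n_e = 1.195 / 0.25 = 4.782 m/day.

4.78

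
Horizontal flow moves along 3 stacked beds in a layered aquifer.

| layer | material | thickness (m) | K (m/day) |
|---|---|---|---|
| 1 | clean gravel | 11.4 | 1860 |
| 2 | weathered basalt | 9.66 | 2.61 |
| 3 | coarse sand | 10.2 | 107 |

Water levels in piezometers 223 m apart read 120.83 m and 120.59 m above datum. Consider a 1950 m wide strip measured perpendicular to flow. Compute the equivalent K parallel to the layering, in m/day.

Flow is parallel to layering, so each bed carries its own Darcy discharge and the transmissivities add.
Σ(K_i·b_i) = 1860×11.4 + 2.61×9.66 + 107×10.2 = 22321 m²/day.
Total thickness b = 31.26 m, so K_eq = Σ(K_i·b_i)/b = 714.0 m/day.

714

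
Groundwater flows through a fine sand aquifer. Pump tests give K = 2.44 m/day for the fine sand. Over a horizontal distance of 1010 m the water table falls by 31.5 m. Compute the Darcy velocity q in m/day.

Hydraulic gradient i = Δh / L = 31.5 / 1010 = 0.03119.
Specific discharge q = K · i = 2.440 × 0.03119 = 0.07610 m/day.

0.0761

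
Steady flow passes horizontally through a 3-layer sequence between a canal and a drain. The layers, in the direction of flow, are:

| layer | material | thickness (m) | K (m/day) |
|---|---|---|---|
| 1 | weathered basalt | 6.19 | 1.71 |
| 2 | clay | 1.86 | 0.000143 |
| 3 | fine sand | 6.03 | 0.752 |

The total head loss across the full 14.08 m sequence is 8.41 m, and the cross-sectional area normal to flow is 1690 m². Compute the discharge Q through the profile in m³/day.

Flow is perpendicular to layering, so the layers act in series and the equivalent K is the thickness-weighted harmonic mean.
Total thickness L = 6.19 + 1.86 + 6.03 = 14.08 m.
Σ(b_i/K_i) = 6.19/1.71 + 1.86/0.000143 + 6.03/0.752 = 13019 d.
K_eq = L / Σ(b_i/K_i) = 14.08 / 13019 = 0.001082 m/day.
Q = K_eq · A · (Δh/L) = 0.001082 × 1690 × (8.41/14.08) = 1.092 m³/day.

1.09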